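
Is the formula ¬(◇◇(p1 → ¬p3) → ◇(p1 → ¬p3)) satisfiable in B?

Satisfiable (open branch found)

1. ¬(◇◇(p1 → ¬p3) → ◇(p1 → ¬p3)), 0
2. ◇◇(p1 → ¬p3), 0   [¬→-rule on 1]
3. ¬◇(p1 → ¬p3), 0   [¬→-rule on 1]
4. ¬(p1 → ¬p3), 0   [¬◇-rule on 3 via 0R0]
5. p1, 0   [¬→-rule on 4]
6. p3, 0   [¬→-rule on 4]
7. ◇(p1 → ¬p3), 1   [◇-rule on 2: fresh world 1, 0R1]
8. ¬(p1 → ¬p3), 1   [¬◇-rule on 3 via 0R1]
9. p1, 1   [¬→-rule on 8]
10. p3, 1   [¬→-rule on 8]
11. p1 → ¬p3, 2   [◇-rule on 7: fresh world 2, 1R2]
12. ¬p3, 2   [→-rule on 11 (branches; this branch)]
Accessibility: 0R0, 0R1, 1R0, 1R1, 1R2, 2R1, 2R2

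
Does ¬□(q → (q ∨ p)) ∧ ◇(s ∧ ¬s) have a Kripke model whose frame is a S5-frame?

Unsatisfiable (every branch closes)

1. ¬□(q → (q ∨ p)) ∧ ◇(s ∧ ¬s), w0
2. ¬□(q → (q ∨ p)), w0
3. ◇(s ∧ ¬s), w0
4. ¬(q → (q ∨ p)), w1
5. q, w1
6. ¬(q ∨ p), w1
7. ¬q, w1
8. ¬p, w1
Accessibility: w0Rw0, w0Rw1, w1Rw0, w1Rw1
Branch closes: q and ¬q both at w1.
(One branch shown.) All branches close.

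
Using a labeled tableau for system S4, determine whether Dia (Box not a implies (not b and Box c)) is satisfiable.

Yes, satisfiable

1. Dia (Box not a implies (not b and Box c)), w0
2. Box not a implies (not b and Box c), w1   [Dia-rule on 1: fresh world w1, w0Rw1]
3. not b and Box c, w1   [implies-rule on 2 (branches; this branch)]
4. not b, w1   [and-rule on 3]
5. Box c, w1   [and-rule on 3]
6. c, w1   [Box-rule on 5 via w1Rw1]
Accessibility: w0Rw0, w0Rw1, w1Rw1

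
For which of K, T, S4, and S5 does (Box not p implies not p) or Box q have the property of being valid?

T-tableau for the negation not ((Box not p implies not p) or Box q):
1. not ((Box not p implies not p) or Box q), 0
2. not (Box not p implies not p), 0
3. not Box q, 0
4. Box not p, 0
5. p, 0
6. not p, 0
Accessibility: 0R0
Branch closes: p and not p both at 0.
Every branch closes (one shown): valid in T, hence also in S4, S5 (every theorem of T is a theorem of S4 and S5).
K-tableau for the negation not ((Box not p implies not p) or Box q):
1. not ((Box not p implies not p) or Box q), 0
2. not (Box not p implies not p), 0
3. not Box q, 0
4. Box not p, 0
5. p, 0
6. not q, 1
7. not p, 1
Accessibility: 0R1
Complete open branch: countermodel on a K-frame, so not valid in K.

T, S4, S5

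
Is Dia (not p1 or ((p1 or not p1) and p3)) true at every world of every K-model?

Tableau for the negation not Dia (not p1 or ((p1 or not p1) and p3)):
1. not Dia (not p1 or ((p1 or not p1) and p3)), u
The negation has an open branch (countermodel exists).

No, not valid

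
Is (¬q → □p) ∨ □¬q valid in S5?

Invalid (countermodel exists)

Tableau for the negation ¬((¬q → □p) ∨ □¬q):
1. ¬((¬q → □p) ∨ □¬q), u
2. ¬(¬q → □p), u
3. ¬□¬q, u
4. ¬q, u
5. ¬□p, u
6. q, v
7. ¬p, w
Accessibility: uRu, uRv, uRw, vRu, vRv, vRw, wRu, wRv, wRw
The negation has an open branch (countermodel exists).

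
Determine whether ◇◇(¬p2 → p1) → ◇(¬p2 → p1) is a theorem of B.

Tableau for the negation ¬(◇◇(¬p2 → p1) → ◇(¬p2 → p1)):
1. ¬(◇◇(¬p2 → p1) → ◇(¬p2 → p1)), w0
2. ◇◇(¬p2 → p1), w0
3. ¬◇(¬p2 → p1), w0
4. ¬(¬p2 → p1), w0
5. ¬p2, w0
6. ¬p1, w0
7. ◇(¬p2 → p1), w1
8. ¬(¬p2 → p1), w1
9. ¬p2, w1
10. ¬p1, w1
11. ¬p2 → p1, w2
12. p1, w2
Accessibility: w0Rw0, w0Rw1, w1Rw0, w1Rw1, w1Rw2, w2Rw1, w2Rw2
The negation has an open branch (countermodel exists).

Invalid (countermodel exists)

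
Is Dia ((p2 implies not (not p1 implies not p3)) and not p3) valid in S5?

Invalid (countermodel exists)

Tableau for the negation not Dia ((p2 implies not (not p1 implies not p3)) and not p3):
1. not Dia ((p2 implies not (not p1 implies not p3)) and not p3), w0
2. not ((p2 implies not (not p1 implies not p3)) and not p3), w0   [neg-Dia-rule on 1 via w0Rw0]
3. p3, w0   [neg-and-rule on 2 (branches; this branch)]
Accessibility: w0Rw0
The negation has an open branch (countermodel exists).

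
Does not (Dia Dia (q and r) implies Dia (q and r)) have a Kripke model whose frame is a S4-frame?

Unsatisfiable

1. not (Dia Dia (q and r) implies Dia (q and r)), u
2. Dia Dia (q and r), u   [neg-implies-rule on 1]
3. not Dia (q and r), u   [neg-implies-rule on 1]
4. not (q and r), u   [neg-Dia-rule on 3 via uRu]
5. not r, u   [neg-and-rule on 4 (branches; this branch)]
6. Dia (q and r), v   [Dia-rule on 2: fresh world v, uRv]
7. not (q and r), v   [neg-Dia-rule on 3 via uRv]
8. not r, v   [neg-and-rule on 7 (branches; this branch)]
9. q and r, w   [Dia-rule on 6: fresh world w, vRw]
10. q, w   [and-rule on 9]
11. r, w   [and-rule on 9]
12. not (q and r), w   [neg-Dia-rule on 3 via uRw]
13. not r, w   [neg-and-rule on 12 (branches; this branch)]
Accessibility: uRu, uRv, uRw, vRv, vRw, wRw
Branch closes: r and not r both at w.
All branches of the tableau close; one closing branch shown above.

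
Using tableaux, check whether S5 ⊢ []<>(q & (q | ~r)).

Tableau for the negation ~[]<>(q & (q | ~r)):
1. ~[]<>(q & (q | ~r)), 0
2. ~<>(q & (q | ~r)), 1   [~[]-rule on 1: fresh world 1, 0R1]
3. ~(q & (q | ~r)), 0   [~<>-rule on 2 via 1R0]
4. ~(q & (q | ~r)), 1   [~<>-rule on 2 via 1R1]
5. ~(q | ~r), 0   [~&-rule on 3 (branches; this branch)]
6. ~q, 0   [~|-rule on 5]
7. r, 0   [~|-rule on 5]
8. ~(q | ~r), 1   [~&-rule on 4 (branches; this branch)]
9. ~q, 1   [~|-rule on 8]
10. r, 1   [~|-rule on 8]
Accessibility: 0R0, 0R1, 1R0, 1R1
The negation has an open branch (countermodel exists).

No, not valid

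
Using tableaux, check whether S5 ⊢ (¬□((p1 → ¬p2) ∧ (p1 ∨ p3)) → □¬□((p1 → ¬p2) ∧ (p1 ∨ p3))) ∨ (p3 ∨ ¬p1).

Valid

Tableau for the negation ¬((¬□((p1 → ¬p2) ∧ (p1 ∨ p3)) → □¬□((p1 → ¬p2) ∧ (p1 ∨ p3))) ∨ (p3 ∨ ¬p1)):
1. ¬((¬□((p1 → ¬p2) ∧ (p1 ∨ p3)) → □¬□((p1 → ¬p2) ∧ (p1 ∨ p3))) ∨ (p3 ∨ ¬p1)), u
2. ¬(¬□((p1 → ¬p2) ∧ (p1 ∨ p3)) → □¬□((p1 → ¬p2) ∧ (p1 ∨ p3))), u
3. ¬(p3 ∨ ¬p1), u
4. ¬□((p1 → ¬p2) ∧ (p1 ∨ p3)), u
5. ¬□¬□((p1 → ¬p2) ∧ (p1 ∨ p3)), u
6. ¬p3, u
7. p1, u
8. ¬((p1 → ¬p2) ∧ (p1 ∨ p3)), v
9. ¬(p1 ∨ p3), v
10. ¬p1, v
11. ¬p3, v
12. □((p1 → ¬p2) ∧ (p1 ∨ p3)), w
13. (p1 → ¬p2) ∧ (p1 ∨ p3), u
14. p1 → ¬p2, u
15. p1 ∨ p3, u
16. (p1 → ¬p2) ∧ (p1 ∨ p3), v
17. p1 → ¬p2, v
18. p1 ∨ p3, v
19. (p1 → ¬p2) ∧ (p1 ∨ p3), w
20. p1 → ¬p2, w
21. p1 ∨ p3, w
22. ¬p2, u
23. ¬p2, v
24. p3, v
Accessibility: uRu, uRv, uRw, vRu, vRv, vRw, wRu, wRv, wRw
Branch closes: p3 and ¬p3 both at v.
Every branch of the negation's tableau closes; the branch above is one of them.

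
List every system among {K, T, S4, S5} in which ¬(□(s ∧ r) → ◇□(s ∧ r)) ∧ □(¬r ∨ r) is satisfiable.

K

K-tableau for the formula:
1. ¬(□(s ∧ r) → ◇□(s ∧ r)) ∧ □(¬r ∨ r), 0
2. ¬(□(s ∧ r) → ◇□(s ∧ r)), 0   [∧-rule on 1]
3. □(¬r ∨ r), 0   [∧-rule on 1]
4. □(s ∧ r), 0   [¬→-rule on 2]
5. ¬◇□(s ∧ r), 0   [¬→-rule on 2]
Complete open branch: satisfiable in K.
T-tableau for the formula:
1. ¬(□(s ∧ r) → ◇□(s ∧ r)) ∧ □(¬r ∨ r), 0
2. ¬(□(s ∧ r) → ◇□(s ∧ r)), 0   [∧-rule on 1]
3. □(¬r ∨ r), 0   [∧-rule on 1]
4. □(s ∧ r), 0   [¬→-rule on 2]
5. ¬◇□(s ∧ r), 0   [¬→-rule on 2]
6. ¬r ∨ r, 0   [□-rule on 3 via 0R0]
7. s ∧ r, 0   [□-rule on 4 via 0R0]
8. s, 0   [∧-rule on 7]
9. r, 0   [∧-rule on 7]
10. ¬□(s ∧ r), 0   [¬◇-rule on 5 via 0R0]
11. ¬(s ∧ r), 1   [¬□-rule on 10: fresh world 1, 0R1]
12. ¬r ∨ r, 1   [□-rule on 3 via 0R1]
13. s ∧ r, 1   [□-rule on 4 via 0R1]
14. s, 1   [∧-rule on 13]
15. r, 1   [∧-rule on 13]
16. ¬□(s ∧ r), 1   [¬◇-rule on 5 via 0R1]
17. ¬r, 1   [¬∧-rule on 11 (branches; this branch)]
Accessibility: 0R0, 0R1, 1R1
Branch closes: r and ¬r both at 1.
Every branch closes (one shown): unsatisfiable in T, hence also in S4, S5 (every S4/S5-frame is a T-frame).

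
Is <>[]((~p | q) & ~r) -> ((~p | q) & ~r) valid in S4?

Tableau for the negation ~(<>[]((~p | q) & ~r) -> ((~p | q) & ~r)):
1. ~(<>[]((~p | q) & ~r) -> ((~p | q) & ~r)), w0
2. <>[]((~p | q) & ~r), w0   [~->-rule on 1]
3. ~((~p | q) & ~r), w0   [~->-rule on 1]
4. r, w0   [~&-rule on 3 (branches; this branch)]
5. []((~p | q) & ~r), w1   [<>-rule on 2: fresh world w1, w0Rw1]
6. (~p | q) & ~r, w1   [[]-rule on 5 via w1Rw1]
7. ~p | q, w1   [&-rule on 6]
8. ~r, w1   [&-rule on 6]
9. q, w1   [|-rule on 7 (branches; this branch)]
Accessibility: w0Rw0, w0Rw1, w1Rw1
The negation has an open branch (countermodel exists).

Invalid (countermodel exists)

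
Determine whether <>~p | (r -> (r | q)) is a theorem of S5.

Yes, valid

Tableau for the negation ~(<>~p | (r -> (r | q))):
1. ~(<>~p | (r -> (r | q))), u
2. ~<>~p, u   [~|-rule on 1]
3. ~(r -> (r | q)), u   [~|-rule on 1]
4. r, u   [~->-rule on 3]
5. ~(r | q), u   [~->-rule on 3]
6. ~r, u   [~|-rule on 5]
7. ~q, u   [~|-rule on 5]
Accessibility: uRu
Branch closes: r and ~r both at u.
Every branch of the negation's tableau closes; the branch above is one of them.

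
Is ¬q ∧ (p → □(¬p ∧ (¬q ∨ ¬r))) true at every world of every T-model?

Tableau for the negation ¬(¬q ∧ (p → □(¬p ∧ (¬q ∨ ¬r)))):
1. ¬(¬q ∧ (p → □(¬p ∧ (¬q ∨ ¬r)))), w0
2. ¬(p → □(¬p ∧ (¬q ∨ ¬r))), w0   [¬∧-rule on 1 (branches; this branch)]
3. p, w0   [¬→-rule on 2]
4. ¬□(¬p ∧ (¬q ∨ ¬r)), w0   [¬→-rule on 2]
5. ¬(¬p ∧ (¬q ∨ ¬r)), w1   [¬□-rule on 4: fresh world w1, w0Rw1]
6. ¬(¬q ∨ ¬r), w1   [¬∧-rule on 5 (branches; this branch)]
7. q, w1   [¬∨-rule on 6]
8. r, w1   [¬∨-rule on 6]
Accessibility: w0Rw0, w0Rw1, w1Rw1
The negation has an open branch (countermodel exists).

Not valid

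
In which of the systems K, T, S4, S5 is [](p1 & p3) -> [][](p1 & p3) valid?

S4, S5

S4-tableau for the negation ~([](p1 & p3) -> [][](p1 & p3)):
1. ~([](p1 & p3) -> [][](p1 & p3)), w0
2. [](p1 & p3), w0   [~->-rule on 1]
3. ~[][](p1 & p3), w0   [~->-rule on 1]
4. p1 & p3, w0   [[]-rule on 2 via w0Rw0]
5. p1, w0   [&-rule on 4]
6. p3, w0   [&-rule on 4]
7. ~[](p1 & p3), w1   [~[]-rule on 3: fresh world w1, w0Rw1]
8. p1 & p3, w1   [[]-rule on 2 via w0Rw1]
9. p1, w1   [&-rule on 8]
10. p3, w1   [&-rule on 8]
11. ~(p1 & p3), w2   [~[]-rule on 7: fresh world w2, w1Rw2]
12. p1 & p3, w2   [[]-rule on 2 via w0Rw2]
13. p1, w2   [&-rule on 12]
14. p3, w2   [&-rule on 12]
15. ~p3, w2   [~&-rule on 11 (branches; this branch)]
Accessibility: w0Rw0, w0Rw1, w0Rw2, w1Rw1, w1Rw2, w2Rw2
Branch closes: p3 and ~p3 both at w2.
Every branch closes (one shown): valid in S4, hence also in S5 (every theorem of S4 is a theorem of S5).
T-tableau for the negation ~([](p1 & p3) -> [][](p1 & p3)):
1. ~([](p1 & p3) -> [][](p1 & p3)), w0
2. [](p1 & p3), w0   [~->-rule on 1]
3. ~[][](p1 & p3), w0   [~->-rule on 1]
4. p1 & p3, w0   [[]-rule on 2 via w0Rw0]
5. p1, w0   [&-rule on 4]
6. p3, w0   [&-rule on 4]
7. ~[](p1 & p3), w1   [~[]-rule on 3: fresh world w1, w0Rw1]
8. p1 & p3, w1   [[]-rule on 2 via w0Rw1]
9. p1, w1   [&-rule on 8]
10. p3, w1   [&-rule on 8]
11. ~(p1 & p3), w2   [~[]-rule on 7: fresh world w2, w1Rw2]
12. ~p3, w2   [~&-rule on 11 (branches; this branch)]
Accessibility: w0Rw0, w0Rw1, w1Rw1, w1Rw2, w2Rw2
Complete open branch: countermodel on a T-frame, so not valid in T, nor in K (the same frame is also a K-frame).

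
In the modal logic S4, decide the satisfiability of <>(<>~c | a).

Satisfiable (open branch found)

1. <>(<>~c | a), u
2. <>~c | a, v   [<>-rule on 1: fresh world v, uRv]
3. a, v   [|-rule on 2 (branches; this branch)]
Accessibility: uRu, uRv, vRv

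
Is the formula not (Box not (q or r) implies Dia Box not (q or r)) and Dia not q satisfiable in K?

1. not (Box not (q or r) implies Dia Box not (q or r)) and Dia not q, u
2. not (Box not (q or r) implies Dia Box not (q or r)), u
3. Dia not q, u
4. Box not (q or r), u
5. not Dia Box not (q or r), u
6. not q, v
7. not (q or r), v
8. not r, v
9. not Box not (q or r), v
10. q or r, w
11. r, w
Accessibility: uRv, vRw

Satisfiable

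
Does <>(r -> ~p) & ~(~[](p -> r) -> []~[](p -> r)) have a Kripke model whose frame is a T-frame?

Satisfiable (open branch found)

1. <>(r -> ~p) & ~(~[](p -> r) -> []~[](p -> r)), 0
2. <>(r -> ~p), 0
3. ~(~[](p -> r) -> []~[](p -> r)), 0
4. ~[](p -> r), 0
5. ~[]~[](p -> r), 0
6. r -> ~p, 1
7. ~p, 1
8. ~(p -> r), 2
9. p, 2
10. ~r, 2
11. [](p -> r), 3
12. p -> r, 3
13. r, 3
Accessibility: 0R0, 0R1, 0R2, 0R3, 1R1, 2R2, 3R3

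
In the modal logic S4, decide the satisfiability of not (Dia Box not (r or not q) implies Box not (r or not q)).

Satisfiable (open branch found)

1. not (Dia Box not (r or not q) implies Box not (r or not q)), 0
2. Dia Box not (r or not q), 0
3. not Box not (r or not q), 0
4. Box not (r or not q), 1
5. not (r or not q), 1
6. not r, 1
7. q, 1
8. r or not q, 2
9. not q, 2
Accessibility: 0R0, 0R1, 0R2, 1R1, 2R2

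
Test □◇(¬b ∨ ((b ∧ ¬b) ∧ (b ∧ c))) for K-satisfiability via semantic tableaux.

1. □◇(¬b ∨ ((b ∧ ¬b) ∧ (b ∧ c))), u

Yes, satisfiable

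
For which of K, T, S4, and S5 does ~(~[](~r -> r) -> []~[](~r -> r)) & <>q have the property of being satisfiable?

K, T, S4

S5-tableau for the formula:
1. ~(~[](~r -> r) -> []~[](~r -> r)) & <>q, u
2. ~(~[](~r -> r) -> []~[](~r -> r)), u   [&-rule on 1]
3. <>q, u   [&-rule on 1]
4. ~[](~r -> r), u   [~->-rule on 2]
5. ~[]~[](~r -> r), u   [~->-rule on 2]
6. q, v   [<>-rule on 3: fresh world v, uRv]
7. ~(~r -> r), w   [~[]-rule on 4: fresh world w, uRw]
8. ~r, w   [~->-rule on 7]
9. [](~r -> r), x   [~[]-rule on 5: fresh world x, uRx]
10. ~r -> r, u   [[]-rule on 9 via xRu]
11. ~r -> r, v   [[]-rule on 9 via xRv]
12. ~r -> r, w   [[]-rule on 9 via xRw]
13. ~r -> r, x   [[]-rule on 9 via xRx]
14. r, u   [->-rule on 10 (branches; this branch)]
15. r, v   [->-rule on 11 (branches; this branch)]
16. r, w   [->-rule on 12 (branches; this branch)]
Accessibility: uRu, uRv, uRw, uRx, vRu, vRv, vRw, vRx, wRu, wRv, wRw, wRx, xRu, xRv, xRw, xRx
Branch closes: r and ~r both at w.
Every branch closes (one shown): unsatisfiable in S5.
S4-tableau for the formula:
1. ~(~[](~r -> r) -> []~[](~r -> r)) & <>q, u
2. ~(~[](~r -> r) -> []~[](~r -> r)), u   [&-rule on 1]
3. <>q, u   [&-rule on 1]
4. ~[](~r -> r), u   [~->-rule on 2]
5. ~[]~[](~r -> r), u   [~->-rule on 2]
6. q, v   [<>-rule on 3: fresh world v, uRv]
7. ~(~r -> r), w   [~[]-rule on 4: fresh world w, uRw]
8. ~r, w   [~->-rule on 7]
9. [](~r -> r), x   [~[]-rule on 5: fresh world x, uRx]
10. ~r -> r, x   [[]-rule on 9 via xRx]
11. r, x   [->-rule on 10 (branches; this branch)]
Accessibility: uRu, uRv, uRw, uRx, vRv, wRw, xRx
Complete open branch: satisfiable in S4, hence also in K, T (this S4-model is also a K-model and a T-model).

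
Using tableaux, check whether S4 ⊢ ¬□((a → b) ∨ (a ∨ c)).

Invalid (countermodel exists)

Tableau for the negation □((a → b) ∨ (a ∨ c)):
1. □((a → b) ∨ (a ∨ c)), w0
2. (a → b) ∨ (a ∨ c), w0   [□-rule on 1 via w0Rw0]
3. a ∨ c, w0   [∨-rule on 2 (branches; this branch)]
4. c, w0   [∨-rule on 3 (branches; this branch)]
Accessibility: w0Rw0
The negation has an open branch (countermodel exists).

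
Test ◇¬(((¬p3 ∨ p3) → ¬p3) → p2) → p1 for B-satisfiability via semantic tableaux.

1. ◇¬(((¬p3 ∨ p3) → ¬p3) → p2) → p1, u
2. p1, u
Accessibility: uRu

Satisfiable (open branch found)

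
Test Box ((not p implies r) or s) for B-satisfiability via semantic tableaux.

Satisfiable (open branch found)

1. Box ((not p implies r) or s), w0
2. (not p implies r) or s, w0   [Box-rule on 1 via w0Rw0]
3. s, w0   [or-rule on 2 (branches; this branch)]
Accessibility: w0Rw0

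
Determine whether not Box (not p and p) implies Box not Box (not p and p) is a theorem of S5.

Valid in S5

Tableau for the negation not (not Box (not p and p) implies Box not Box (not p and p)):
1. not (not Box (not p and p) implies Box not Box (not p and p)), 0
2. not Box (not p and p), 0
3. not Box not Box (not p and p), 0
4. not (not p and p), 1
5. not p, 1
6. Box (not p and p), 2
7. not p and p, 0
8. not p, 0
9. p, 0
Accessibility: 0R0, 0R1, 0R2, 1R0, 1R1, 1R2, 2R0, 2R1, 2R2
Branch closes: p and not p both at 0.
Every branch of the negation's tableau closes; the branch above is one of them.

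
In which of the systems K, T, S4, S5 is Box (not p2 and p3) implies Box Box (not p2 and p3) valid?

S4-tableau for the negation not (Box (not p2 and p3) implies Box Box (not p2 and p3)):
1. not (Box (not p2 and p3) implies Box Box (not p2 and p3)), u
2. Box (not p2 and p3), u   [neg-implies-rule on 1]
3. not Box Box (not p2 and p3), u   [neg-implies-rule on 1]
4. not p2 and p3, u   [Box-rule on 2 via uRu]
5. not p2, u   [and-rule on 4]
6. p3, u   [and-rule on 4]
7. not Box (not p2 and p3), v   [neg-Box-rule on 3: fresh world v, uRv]
8. not p2 and p3, v   [Box-rule on 2 via uRv]
9. not p2, v   [and-rule on 8]
10. p3, v   [and-rule on 8]
11. not (not p2 and p3), w   [neg-Box-rule on 7: fresh world w, vRw]
12. not p2 and p3, w   [Box-rule on 2 via uRw]
13. not p2, w   [and-rule on 12]
14. p3, w   [and-rule on 12]
15. not p3, w   [neg-and-rule on 11 (branches; this branch)]
Accessibility: uRu, uRv, uRw, vRv, vRw, wRw
Branch closes: p3 and not p3 both at w.
Every branch closes (one shown): valid in S4, hence also in S5 (every theorem of S4 is a theorem of S5).
T-tableau for the negation not (Box (not p2 and p3) implies Box Box (not p2 and p3)):
1. not (Box (not p2 and p3) implies Box Box (not p2 and p3)), u
2. Box (not p2 and p3), u   [neg-implies-rule on 1]
3. not Box Box (not p2 and p3), u   [neg-implies-rule on 1]
4. not p2 and p3, u   [Box-rule on 2 via uRu]
5. not p2, u   [and-rule on 4]
6. p3, u   [and-rule on 4]
7. not Box (not p2 and p3), v   [neg-Box-rule on 3: fresh world v, uRv]
8. not p2 and p3, v   [Box-rule on 2 via uRv]
9. not p2, v   [and-rule on 8]
10. p3, v   [and-rule on 8]
11. not (not p2 and p3), w   [neg-Box-rule on 7: fresh world w, vRw]
12. not p3, w   [neg-and-rule on 11 (branches; this branch)]
Accessibility: uRu, uRv, vRv, vRw, wRw
Complete open branch: countermodel on a T-frame, so not valid in T, nor in K (the same frame is also a K-frame).

S4, S5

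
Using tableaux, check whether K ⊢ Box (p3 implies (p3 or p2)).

Tableau for the negation not Box (p3 implies (p3 or p2)):
1. not Box (p3 implies (p3 or p2)), w0
2. not (p3 implies (p3 or p2)), w1   [neg-Box-rule on 1: fresh world w1, w0Rw1]
3. p3, w1   [neg-implies-rule on 2]
4. not (p3 or p2), w1   [neg-implies-rule on 2]
5. not p3, w1   [neg-or-rule on 4]
6. not p2, w1   [neg-or-rule on 4]
Accessibility: w0Rw1
Branch closes: p3 and not p3 both at w1.
All branches of the negation close; one closing branch shown above.

Yes, valid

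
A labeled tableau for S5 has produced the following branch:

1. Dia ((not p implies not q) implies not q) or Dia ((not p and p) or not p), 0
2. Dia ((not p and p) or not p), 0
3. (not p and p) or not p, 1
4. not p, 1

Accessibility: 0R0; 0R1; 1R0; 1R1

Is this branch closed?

There is no literal clash: for every atom and world, at most one sign appears.

No, open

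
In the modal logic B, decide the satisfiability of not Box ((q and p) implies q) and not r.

Unsatisfiable (every branch closes)

1. not Box ((q and p) implies q) and not r, u
2. not Box ((q and p) implies q), u   [and-rule on 1]
3. not r, u   [and-rule on 1]
4. not ((q and p) implies q), v   [neg-Box-rule on 2: fresh world v, uRv]
5. q and p, v   [neg-implies-rule on 4]
6. not q, v   [neg-implies-rule on 4]
7. q, v   [and-rule on 5]
8. p, v   [and-rule on 5]
Accessibility: uRu, uRv, vRu, vRv
Branch closes: q and not q both at v.
All branches of the tableau close; one closing branch shown above.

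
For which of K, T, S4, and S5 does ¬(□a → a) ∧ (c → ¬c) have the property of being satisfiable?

K-tableau for the formula:
1. ¬(□a → a) ∧ (c → ¬c), u
2. ¬(□a → a), u
3. c → ¬c, u
4. □a, u
5. ¬a, u
6. ¬c, u
Complete open branch: satisfiable in K.
T-tableau for the formula:
1. ¬(□a → a) ∧ (c → ¬c), u
2. ¬(□a → a), u
3. c → ¬c, u
4. □a, u
5. ¬a, u
6. a, u
Accessibility: uRu
Branch closes: a and ¬a both at u.
Every branch closes (one shown): unsatisfiable in T, hence also in S4, S5 (every S4/S5-frame is a T-frame).

K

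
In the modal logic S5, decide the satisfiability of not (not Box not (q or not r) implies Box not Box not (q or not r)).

No, unsatisfiable

1. not (not Box not (q or not r) implies Box not Box not (q or not r)), u
2. not Box not (q or not r), u   [neg-implies-rule on 1]
3. not Box not Box not (q or not r), u   [neg-implies-rule on 1]
4. q or not r, v   [neg-Box-rule on 2: fresh world v, uRv]
5. not r, v   [or-rule on 4 (branches; this branch)]
6. Box not (q or not r), w   [neg-Box-rule on 3: fresh world w, uRw]
7. not (q or not r), u   [Box-rule on 6 via wRu]
8. not q, u   [neg-or-rule on 7]
9. r, u   [neg-or-rule on 7]
10. not (q or not r), v   [Box-rule on 6 via wRv]
11. not q, v   [neg-or-rule on 10]
12. r, v   [neg-or-rule on 10]
Accessibility: uRu, uRv, uRw, vRu, vRv, vRw, wRu, wRv, wRw
Branch closes: r and not r both at v.
(One branch shown.) All branches close.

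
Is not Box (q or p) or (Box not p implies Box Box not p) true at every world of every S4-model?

Valid

Tableau for the negation not (not Box (q or p) or (Box not p implies Box Box not p)):
1. not (not Box (q or p) or (Box not p implies Box Box not p)), u
2. Box (q or p), u
3. not (Box not p implies Box Box not p), u
4. Box not p, u
5. not Box Box not p, u
6. q or p, u
7. not p, u
8. q, u
9. not Box not p, v
10. q or p, v
11. not p, v
12. q, v
13. p, w
14. q or p, w
15. not p, w
Accessibility: uRu, uRv, uRw, vRv, vRw, wRw
Branch closes: p and not p both at w.
Every branch of the negation's tableau closes; the branch above is one of them.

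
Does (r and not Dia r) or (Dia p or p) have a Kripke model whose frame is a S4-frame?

1. (r and not Dia r) or (Dia p or p), 0
2. Dia p or p, 0   [or-rule on 1 (branches; this branch)]
3. p, 0   [or-rule on 2 (branches; this branch)]
Accessibility: 0R0

Yes, satisfiable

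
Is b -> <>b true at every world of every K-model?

Tableau for the negation ~(b -> <>b):
1. ~(b -> <>b), 0
2. b, 0
3. ~<>b, 0
The negation has an open branch (countermodel exists).

Not valid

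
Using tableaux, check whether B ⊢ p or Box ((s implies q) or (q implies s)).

Tableau for the negation not (p or Box ((s implies q) or (q implies s))):
1. not (p or Box ((s implies q) or (q implies s))), w0
2. not p, w0   [neg-or-rule on 1]
3. not Box ((s implies q) or (q implies s)), w0   [neg-or-rule on 1]
4. not ((s implies q) or (q implies s)), w1   [neg-Box-rule on 3: fresh world w1, w0Rw1]
5. not (s implies q), w1   [neg-or-rule on 4]
6. not (q implies s), w1   [neg-or-rule on 4]
7. s, w1   [neg-implies-rule on 5]
8. not q, w1   [neg-implies-rule on 5]
9. q, w1   [neg-implies-rule on 6]
10. not s, w1   [neg-implies-rule on 6]
Accessibility: w0Rw0, w0Rw1, w1Rw0, w1Rw1
Branch closes: q and not q both at w1.
Every branch of the negation's tableau closes; the branch above is one of them.

Valid in B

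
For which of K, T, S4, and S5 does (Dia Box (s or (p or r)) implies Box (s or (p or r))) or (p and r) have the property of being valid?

S5

S4-tableau for the negation not ((Dia Box (s or (p or r)) implies Box (s or (p or r))) or (p and r)):
1. not ((Dia Box (s or (p or r)) implies Box (s or (p or r))) or (p and r)), u
2. not (Dia Box (s or (p or r)) implies Box (s or (p or r))), u   [neg-or-rule on 1]
3. not (p and r), u   [neg-or-rule on 1]
4. Dia Box (s or (p or r)), u   [neg-implies-rule on 2]
5. not Box (s or (p or r)), u   [neg-implies-rule on 2]
6. not r, u   [neg-and-rule on 3 (branches; this branch)]
7. Box (s or (p or r)), v   [Dia-rule on 4: fresh world v, uRv]
8. s or (p or r), v   [Box-rule on 7 via vRv]
9. p or r, v   [or-rule on 8 (branches; this branch)]
10. r, v   [or-rule on 9 (branches; this branch)]
11. not (s or (p or r)), w   [neg-Box-rule on 5: fresh world w, uRw]
12. not s, w   [neg-or-rule on 11]
13. not (p or r), w   [neg-or-rule on 11]
14. not p, w   [neg-or-rule on 13]
15. not r, w   [neg-or-rule on 13]
Accessibility: uRu, uRv, uRw, vRv, wRw
Complete open branch: countermodel on an S4-frame, so not valid in S4, nor in K, T (the same frame is also a K-frame and a T-frame).
S5-tableau for the negation not ((Dia Box (s or (p or r)) implies Box (s or (p or r))) or (p and r)):
1. not ((Dia Box (s or (p or r)) implies Box (s or (p or r))) or (p and r)), u
2. not (Dia Box (s or (p or r)) implies Box (s or (p or r))), u   [neg-or-rule on 1]
3. not (p and r), u   [neg-or-rule on 1]
4. Dia Box (s or (p or r)), u   [neg-implies-rule on 2]
5. not Box (s or (p or r)), u   [neg-implies-rule on 2]
6. not r, u   [neg-and-rule on 3 (branches; this branch)]
7. Box (s or (p or r)), v   [Dia-rule on 4: fresh world v, uRv]
8. s or (p or r), u   [Box-rule on 7 via vRu]
9. s or (p or r), v   [Box-rule on 7 via vRv]
10. p or r, u   [or-rule on 8 (branches; this branch)]
11. p or r, v   [or-rule on 9 (branches; this branch)]
12. p, u   [or-rule on 10 (branches; this branch)]
13. r, v   [or-rule on 11 (branches; this branch)]
14. not (s or (p or r)), w   [neg-Box-rule on 5: fresh world w, uRw]
15. not s, w   [neg-or-rule on 14]
16. not (p or r), w   [neg-or-rule on 14]
17. not p, w   [neg-or-rule on 16]
18. not r, w   [neg-or-rule on 16]
19. s or (p or r), w   [Box-rule on 7 via vRw]
20. p or r, w   [or-rule on 19 (branches; this branch)]
21. r, w   [or-rule on 20 (branches; this branch)]
Accessibility: uRu, uRv, uRw, vRu, vRv, vRw, wRu, wRv, wRw
Branch closes: r and not r both at w.
Every branch closes (one shown): valid in S5.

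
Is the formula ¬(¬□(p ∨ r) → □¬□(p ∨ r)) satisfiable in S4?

1. ¬(¬□(p ∨ r) → □¬□(p ∨ r)), u
2. ¬□(p ∨ r), u   [¬→-rule on 1]
3. ¬□¬□(p ∨ r), u   [¬→-rule on 1]
4. ¬(p ∨ r), v   [¬□-rule on 2: fresh world v, uRv]
5. ¬p, v   [¬∨-rule on 4]
6. ¬r, v   [¬∨-rule on 4]
7. □(p ∨ r), w   [¬□-rule on 3: fresh world w, uRw]
8. p ∨ r, w   [□-rule on 7 via wRw]
9. r, w   [∨-rule on 8 (branches; this branch)]
Accessibility: uRu, uRv, uRw, vRv, wRw

Yes, satisfiable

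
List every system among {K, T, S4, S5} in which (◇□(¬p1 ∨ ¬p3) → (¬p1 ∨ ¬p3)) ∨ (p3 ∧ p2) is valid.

S5

S5-tableau for the negation ¬((◇□(¬p1 ∨ ¬p3) → (¬p1 ∨ ¬p3)) ∨ (p3 ∧ p2)):
1. ¬((◇□(¬p1 ∨ ¬p3) → (¬p1 ∨ ¬p3)) ∨ (p3 ∧ p2)), w0
2. ¬(◇□(¬p1 ∨ ¬p3) → (¬p1 ∨ ¬p3)), w0   [¬∨-rule on 1]
3. ¬(p3 ∧ p2), w0   [¬∨-rule on 1]
4. ◇□(¬p1 ∨ ¬p3), w0   [¬→-rule on 2]
5. ¬(¬p1 ∨ ¬p3), w0   [¬→-rule on 2]
6. p1, w0   [¬∨-rule on 5]
7. p3, w0   [¬∨-rule on 5]
8. ¬p2, w0   [¬∧-rule on 3 (branches; this branch)]
9. □(¬p1 ∨ ¬p3), w1   [◇-rule on 4: fresh world w1, w0Rw1]
10. ¬p1 ∨ ¬p3, w0   [□-rule on 9 via w1Rw0]
11. ¬p1 ∨ ¬p3, w1   [□-rule on 9 via w1Rw1]
12. ¬p3, w0   [∨-rule on 10 (branches; this branch)]
Accessibility: w0Rw0, w0Rw1, w1Rw0, w1Rw1
Branch closes: p3 and ¬p3 both at w0.
Every branch closes (one shown): valid in S5.
S4-tableau for the negation ¬((◇□(¬p1 ∨ ¬p3) → (¬p1 ∨ ¬p3)) ∨ (p3 ∧ p2)):
1. ¬((◇□(¬p1 ∨ ¬p3) → (¬p1 ∨ ¬p3)) ∨ (p3 ∧ p2)), w0
2. ¬(◇□(¬p1 ∨ ¬p3) → (¬p1 ∨ ¬p3)), w0   [¬∨-rule on 1]
3. ¬(p3 ∧ p2), w0   [¬∨-rule on 1]
4. ◇□(¬p1 ∨ ¬p3), w0   [¬→-rule on 2]
5. ¬(¬p1 ∨ ¬p3), w0   [¬→-rule on 2]
6. p1, w0   [¬∨-rule on 5]
7. p3, w0   [¬∨-rule on 5]
8. ¬p2, w0   [¬∧-rule on 3 (branches; this branch)]
9. □(¬p1 ∨ ¬p3), w1   [◇-rule on 4: fresh world w1, w0Rw1]
10. ¬p1 ∨ ¬p3, w1   [□-rule on 9 via w1Rw1]
11. ¬p3, w1   [∨-rule on 10 (branches; this branch)]
Accessibility: w0Rw0, w0Rw1, w1Rw1
Complete open branch: countermodel on an S4-frame, so not valid in S4, nor in K, T (the same frame is also a K-frame and a T-frame).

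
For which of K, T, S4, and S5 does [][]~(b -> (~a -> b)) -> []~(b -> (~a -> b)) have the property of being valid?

T, S4, S5

T-tableau for the negation ~([][]~(b -> (~a -> b)) -> []~(b -> (~a -> b))):
1. ~([][]~(b -> (~a -> b)) -> []~(b -> (~a -> b))), 0
2. [][]~(b -> (~a -> b)), 0
3. ~[]~(b -> (~a -> b)), 0
4. []~(b -> (~a -> b)), 0
5. ~(b -> (~a -> b)), 0
6. b, 0
7. ~(~a -> b), 0
8. ~a, 0
9. ~b, 0
Accessibility: 0R0
Branch closes: b and ~b both at 0.
Every branch closes (one shown): valid in T, hence also in S4, S5 (every theorem of T is a theorem of S4 and S5).
K-tableau for the negation ~([][]~(b -> (~a -> b)) -> []~(b -> (~a -> b))):
1. ~([][]~(b -> (~a -> b)) -> []~(b -> (~a -> b))), 0
2. [][]~(b -> (~a -> b)), 0
3. ~[]~(b -> (~a -> b)), 0
4. b -> (~a -> b), 1
5. []~(b -> (~a -> b)), 1
6. ~a -> b, 1
7. b, 1
Accessibility: 0R1
Complete open branch: countermodel on a K-frame, so not valid in K.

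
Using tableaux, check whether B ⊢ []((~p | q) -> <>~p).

No, not valid

Tableau for the negation ~[]((~p | q) -> <>~p):
1. ~[]((~p | q) -> <>~p), w0
2. ~((~p | q) -> <>~p), w1
3. ~p | q, w1
4. ~<>~p, w1
5. p, w0
6. p, w1
7. q, w1
Accessibility: w0Rw0, w0Rw1, w1Rw0, w1Rw1
The negation has an open branch (countermodel exists).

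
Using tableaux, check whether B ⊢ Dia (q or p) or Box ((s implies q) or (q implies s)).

Yes, valid

Tableau for the negation not (Dia (q or p) or Box ((s implies q) or (q implies s))):
1. not (Dia (q or p) or Box ((s implies q) or (q implies s))), 0
2. not Dia (q or p), 0
3. not Box ((s implies q) or (q implies s)), 0
4. not (q or p), 0
5. not q, 0
6. not p, 0
7. not ((s implies q) or (q implies s)), 1
8. not (s implies q), 1
9. not (q implies s), 1
10. s, 1
11. not q, 1
12. q, 1
13. not s, 1
Accessibility: 0R0, 0R1, 1R0, 1R1
Branch closes: q and not q both at 1.
All branches of the negation close; one closing branch shown above.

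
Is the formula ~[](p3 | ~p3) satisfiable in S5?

1. ~[](p3 | ~p3), 0
2. ~(p3 | ~p3), 1   [~[]-rule on 1: fresh world 1, 0R1]
3. ~p3, 1   [~|-rule on 2]
4. p3, 1   [~|-rule on 2]
Accessibility: 0R0, 0R1, 1R0, 1R1
Branch closes: p3 and ~p3 both at 1.
(One branch shown.) All branches close.

No, unsatisfiable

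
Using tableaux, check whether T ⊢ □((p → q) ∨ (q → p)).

Valid in T

Tableau for the negation ¬□((p → q) ∨ (q → p)):
1. ¬□((p → q) ∨ (q → p)), w0
2. ¬((p → q) ∨ (q → p)), w1
3. ¬(p → q), w1
4. ¬(q → p), w1
5. p, w1
6. ¬q, w1
7. q, w1
8. ¬p, w1
Accessibility: w0Rw0, w0Rw1, w1Rw1
Branch closes: q and ¬q both at w1.
Every branch of the negation's tableau closes; the branch above is one of them.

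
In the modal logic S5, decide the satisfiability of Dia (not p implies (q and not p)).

Satisfiable

1. Dia (not p implies (q and not p)), w0
2. not p implies (q and not p), w1
3. q and not p, w1
4. q, w1
5. not p, w1
Accessibility: w0Rw0, w0Rw1, w1Rw0, w1Rw1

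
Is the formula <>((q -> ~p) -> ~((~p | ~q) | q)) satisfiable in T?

1. <>((q -> ~p) -> ~((~p | ~q) | q)), 0
2. (q -> ~p) -> ~((~p | ~q) | q), 1
3. ~(q -> ~p), 1
4. q, 1
5. p, 1
Accessibility: 0R0, 0R1, 1R1

Satisfiable (open branch found)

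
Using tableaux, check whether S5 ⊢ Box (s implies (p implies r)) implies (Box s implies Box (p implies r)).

Tableau for the negation not (Box (s implies (p implies r)) implies (Box s implies Box (p implies r))):
1. not (Box (s implies (p implies r)) implies (Box s implies Box (p implies r))), 0
2. Box (s implies (p implies r)), 0   [neg-implies-rule on 1]
3. not (Box s implies Box (p implies r)), 0   [neg-implies-rule on 1]
4. Box s, 0   [neg-implies-rule on 3]
5. not Box (p implies r), 0   [neg-implies-rule on 3]
6. s implies (p implies r), 0   [Box-rule on 2 via 0R0]
7. s, 0   [Box-rule on 4 via 0R0]
8. p implies r, 0   [implies-rule on 6 (branches; this branch)]
9. r, 0   [implies-rule on 8 (branches; this branch)]
10. not (p implies r), 1   [neg-Box-rule on 5: fresh world 1, 0R1]
11. p, 1   [neg-implies-rule on 10]
12. not r, 1   [neg-implies-rule on 10]
13. s implies (p implies r), 1   [Box-rule on 2 via 0R1]
14. s, 1   [Box-rule on 4 via 0R1]
15. p implies r, 1   [implies-rule on 13 (branches; this branch)]
16. r, 1   [implies-rule on 15 (branches; this branch)]
Accessibility: 0R0, 0R1, 1R0, 1R1
Branch closes: r and not r both at 1.
Every branch of the negation's tableau closes; the branch above is one of them.

Valid in S5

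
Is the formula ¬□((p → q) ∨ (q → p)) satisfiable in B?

Unsatisfiable

1. ¬□((p → q) ∨ (q → p)), w0
2. ¬((p → q) ∨ (q → p)), w1
3. ¬(p → q), w1
4. ¬(q → p), w1
5. p, w1
6. ¬q, w1
7. q, w1
8. ¬p, w1
Accessibility: w0Rw0, w0Rw1, w1Rw0, w1Rw1
Branch closes: q and ¬q both at w1.
Every branch closes; the branch above is one of them.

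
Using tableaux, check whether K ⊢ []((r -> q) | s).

Tableau for the negation ~[]((r -> q) | s):
1. ~[]((r -> q) | s), u
2. ~((r -> q) | s), v   [~[]-rule on 1: fresh world v, uRv]
3. ~(r -> q), v   [~|-rule on 2]
4. ~s, v   [~|-rule on 2]
5. r, v   [~->-rule on 3]
6. ~q, v   [~->-rule on 3]
Accessibility: uRv
The negation has an open branch (countermodel exists).

Invalid (countermodel exists)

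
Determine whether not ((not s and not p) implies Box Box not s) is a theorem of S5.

Tableau for the negation (not s and not p) implies Box Box not s:
1. (not s and not p) implies Box Box not s, 0
2. Box Box not s, 0
3. Box not s, 0
4. not s, 0
Accessibility: 0R0
The negation has an open branch (countermodel exists).

Not valid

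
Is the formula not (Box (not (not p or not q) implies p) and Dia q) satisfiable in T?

Satisfiable (open branch found)

1. not (Box (not (not p or not q) implies p) and Dia q), 0
2. not Dia q, 0
3. not q, 0
Accessibility: 0R0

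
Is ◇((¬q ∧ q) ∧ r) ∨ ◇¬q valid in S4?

Tableau for the negation ¬(◇((¬q ∧ q) ∧ r) ∨ ◇¬q):
1. ¬(◇((¬q ∧ q) ∧ r) ∨ ◇¬q), u
2. ¬◇((¬q ∧ q) ∧ r), u
3. ¬◇¬q, u
4. ¬((¬q ∧ q) ∧ r), u
5. q, u
6. ¬r, u
Accessibility: uRu
The negation has an open branch (countermodel exists).

Invalid (countermodel exists)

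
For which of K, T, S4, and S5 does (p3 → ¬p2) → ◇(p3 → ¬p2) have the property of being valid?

T-tableau for the negation ¬((p3 → ¬p2) → ◇(p3 → ¬p2)):
1. ¬((p3 → ¬p2) → ◇(p3 → ¬p2)), u
2. p3 → ¬p2, u
3. ¬◇(p3 → ¬p2), u
4. ¬(p3 → ¬p2), u
5. p3, u
6. p2, u
7. ¬p2, u
Accessibility: uRu
Branch closes: p2 and ¬p2 both at u.
Every branch closes (one shown): valid in T, hence also in S4, S5 (every theorem of T is a theorem of S4 and S5).
K-tableau for the negation ¬((p3 → ¬p2) → ◇(p3 → ¬p2)):
1. ¬((p3 → ¬p2) → ◇(p3 → ¬p2)), u
2. p3 → ¬p2, u
3. ¬◇(p3 → ¬p2), u
4. ¬p2, u
Complete open branch: countermodel on a K-frame, so not valid in K.

T, S4, S5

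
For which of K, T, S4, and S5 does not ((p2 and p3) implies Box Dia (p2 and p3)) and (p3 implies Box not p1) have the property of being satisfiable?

S4-tableau for the formula:
1. not ((p2 and p3) implies Box Dia (p2 and p3)) and (p3 implies Box not p1), u
2. not ((p2 and p3) implies Box Dia (p2 and p3)), u
3. p3 implies Box not p1, u
4. p2 and p3, u
5. not Box Dia (p2 and p3), u
6. p2, u
7. p3, u
8. Box not p1, u
9. not p1, u
10. not Dia (p2 and p3), v
11. not p1, v
12. not (p2 and p3), v
13. not p3, v
Accessibility: uRu, uRv, vRv
Complete open branch: satisfiable in S4, hence also in K, T (this S4-model is also a K-model and a T-model).
S5-tableau for the formula:
1. not ((p2 and p3) implies Box Dia (p2 and p3)) and (p3 implies Box not p1), u
2. not ((p2 and p3) implies Box Dia (p2 and p3)), u
3. p3 implies Box not p1, u
4. p2 and p3, u
5. not Box Dia (p2 and p3), u
6. p2, u
7. p3, u
8. Box not p1, u
9. not p1, u
10. not Dia (p2 and p3), v
11. not p1, v
12. not (p2 and p3), u
13. not (p2 and p3), v
14. not p3, u
Accessibility: uRu, uRv, vRu, vRv
Branch closes: p3 and not p3 both at u.
Every branch closes (one shown): unsatisfiable in S5.

K, T, S4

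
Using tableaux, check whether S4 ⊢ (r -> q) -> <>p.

Invalid (countermodel exists)

Tableau for the negation ~((r -> q) -> <>p):
1. ~((r -> q) -> <>p), 0
2. r -> q, 0   [~->-rule on 1]
3. ~<>p, 0   [~->-rule on 1]
4. ~p, 0   [~<>-rule on 3 via 0R0]
5. q, 0   [->-rule on 2 (branches; this branch)]
Accessibility: 0R0
The negation has an open branch (countermodel exists).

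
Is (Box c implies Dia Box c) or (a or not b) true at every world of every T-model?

Tableau for the negation not ((Box c implies Dia Box c) or (a or not b)):
1. not ((Box c implies Dia Box c) or (a or not b)), 0
2. not (Box c implies Dia Box c), 0
3. not (a or not b), 0
4. Box c, 0
5. not Dia Box c, 0
6. not a, 0
7. b, 0
8. c, 0
9. not Box c, 0
10. not c, 1
11. c, 1
Accessibility: 0R0, 0R1, 1R1
Branch closes: c and not c both at 1.
Every branch of the negation's tableau closes; the branch above is one of them.

Valid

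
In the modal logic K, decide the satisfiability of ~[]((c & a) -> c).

Unsatisfiable (every branch closes)

1. ~[]((c & a) -> c), w0
2. ~((c & a) -> c), w1   [~[]-rule on 1: fresh world w1, w0Rw1]
3. c & a, w1   [~->-rule on 2]
4. ~c, w1   [~->-rule on 2]
5. c, w1   [&-rule on 3]
6. a, w1   [&-rule on 3]
Accessibility: w0Rw1
Branch closes: c and ~c both at w1.
(One branch shown.) All branches close.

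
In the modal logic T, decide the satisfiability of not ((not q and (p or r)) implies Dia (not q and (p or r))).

1. not ((not q and (p or r)) implies Dia (not q and (p or r))), u
2. not q and (p or r), u
3. not Dia (not q and (p or r)), u
4. not q, u
5. p or r, u
6. not (not q and (p or r)), u
7. r, u
8. not (p or r), u
9. not p, u
10. not r, u
Accessibility: uRu
Branch closes: r and not r both at u.
Every branch closes; the branch above is one of them.

No, unsatisfiable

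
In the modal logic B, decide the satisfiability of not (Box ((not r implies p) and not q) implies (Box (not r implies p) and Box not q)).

Unsatisfiable (every branch closes)

1. not (Box ((not r implies p) and not q) implies (Box (not r implies p) and Box not q)), 0
2. Box ((not r implies p) and not q), 0   [neg-implies-rule on 1]
3. not (Box (not r implies p) and Box not q), 0   [neg-implies-rule on 1]
4. (not r implies p) and not q, 0   [Box-rule on 2 via 0R0]
5. not r implies p, 0   [and-rule on 4]
6. not q, 0   [and-rule on 4]
7. not Box (not r implies p), 0   [neg-and-rule on 3 (branches; this branch)]
8. p, 0   [implies-rule on 5 (branches; this branch)]
9. not (not r implies p), 1   [neg-Box-rule on 7: fresh world 1, 0R1]
10. not r, 1   [neg-implies-rule on 9]
11. not p, 1   [neg-implies-rule on 9]
12. (not r implies p) and not q, 1   [Box-rule on 2 via 0R1]
13. not r implies p, 1   [and-rule on 12]
14. not q, 1   [and-rule on 12]
15. p, 1   [implies-rule on 13 (branches; this branch)]
Accessibility: 0R0, 0R1, 1R0, 1R1
Branch closes: p and not p both at 1.
(One branch shown.) All branches close.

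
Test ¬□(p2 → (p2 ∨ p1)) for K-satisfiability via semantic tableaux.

Unsatisfiable (every branch closes)

1. ¬□(p2 → (p2 ∨ p1)), 0
2. ¬(p2 → (p2 ∨ p1)), 1   [¬□-rule on 1: fresh world 1, 0R1]
3. p2, 1   [¬→-rule on 2]
4. ¬(p2 ∨ p1), 1   [¬→-rule on 2]
5. ¬p2, 1   [¬∨-rule on 4]
6. ¬p1, 1   [¬∨-rule on 4]
Accessibility: 0R1
Branch closes: p2 and ¬p2 both at 1.
All branches of the tableau close; one closing branch shown above.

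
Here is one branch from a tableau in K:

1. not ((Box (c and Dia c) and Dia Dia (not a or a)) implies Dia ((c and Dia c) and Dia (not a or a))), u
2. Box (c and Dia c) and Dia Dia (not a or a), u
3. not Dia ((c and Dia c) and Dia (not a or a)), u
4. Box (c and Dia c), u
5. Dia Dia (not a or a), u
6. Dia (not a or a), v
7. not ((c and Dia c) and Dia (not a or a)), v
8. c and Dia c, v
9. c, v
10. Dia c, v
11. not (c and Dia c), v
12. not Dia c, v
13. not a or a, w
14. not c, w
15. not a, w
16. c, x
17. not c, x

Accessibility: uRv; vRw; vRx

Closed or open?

Yes, closed

Both c and not c appear at x.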